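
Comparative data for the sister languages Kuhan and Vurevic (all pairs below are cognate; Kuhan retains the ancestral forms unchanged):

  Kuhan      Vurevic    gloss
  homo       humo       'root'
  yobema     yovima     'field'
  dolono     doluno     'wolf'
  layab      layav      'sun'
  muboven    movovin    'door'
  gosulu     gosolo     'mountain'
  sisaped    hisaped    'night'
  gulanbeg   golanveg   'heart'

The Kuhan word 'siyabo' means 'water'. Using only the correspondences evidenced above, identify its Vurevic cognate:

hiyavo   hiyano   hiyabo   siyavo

hiyavo

sisaped ~ hisaped — Kuhan s corresponds to Vurevic h word-initially before a front vowel.
muboven ~ movovin — Kuhan b corresponds to Vurevic v between vowels (before a back vowel).
Applying these to Kuhan 'siyabo':
  siyabo → hiyabo   (s→h word-initially before a front vowel)
  hiyabo → hiyavo   (b→v between vowels (before a back vowel))
So the Vurevic cognate is 'hiyavo'.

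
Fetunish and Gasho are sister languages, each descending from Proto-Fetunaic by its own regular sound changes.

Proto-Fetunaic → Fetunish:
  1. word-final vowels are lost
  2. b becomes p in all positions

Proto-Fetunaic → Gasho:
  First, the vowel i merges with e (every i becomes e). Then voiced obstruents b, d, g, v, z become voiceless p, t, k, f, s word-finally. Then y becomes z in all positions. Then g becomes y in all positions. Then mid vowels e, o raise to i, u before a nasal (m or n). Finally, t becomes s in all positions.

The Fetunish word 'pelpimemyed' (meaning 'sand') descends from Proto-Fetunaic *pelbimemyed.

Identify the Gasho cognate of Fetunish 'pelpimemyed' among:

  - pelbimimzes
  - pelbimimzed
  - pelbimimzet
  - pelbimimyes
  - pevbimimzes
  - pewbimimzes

pelbimimzes

Gasho: *pelbimemyed
  pelbimemyed → pelbememyed   [vowel merger]
  pelbememyed → pelbememyet   [final devoicing]
  pelbememyet → pelbememzet   [unconditioned shift]
  pelbememzet (rule 4 does not apply)
  pelbememzet → pelbimimzet   [pre-nasal raising]
  pelbimimzet → pelbimimzes   [unconditioned shift]
  giving Gasho pelbimimzes.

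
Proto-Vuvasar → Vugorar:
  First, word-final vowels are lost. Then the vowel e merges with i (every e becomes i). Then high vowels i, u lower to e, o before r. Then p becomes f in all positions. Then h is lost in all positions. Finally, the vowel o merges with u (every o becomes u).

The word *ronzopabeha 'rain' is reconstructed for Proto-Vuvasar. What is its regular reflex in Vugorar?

runzufabi

Vugorar: *ronzopabeha > ronzopabeh > ronzopabih > ronzofabih > ronzofabi > runzufabi  (by apocope, vowel merger, unconditioned shift, h-loss, vowel merger)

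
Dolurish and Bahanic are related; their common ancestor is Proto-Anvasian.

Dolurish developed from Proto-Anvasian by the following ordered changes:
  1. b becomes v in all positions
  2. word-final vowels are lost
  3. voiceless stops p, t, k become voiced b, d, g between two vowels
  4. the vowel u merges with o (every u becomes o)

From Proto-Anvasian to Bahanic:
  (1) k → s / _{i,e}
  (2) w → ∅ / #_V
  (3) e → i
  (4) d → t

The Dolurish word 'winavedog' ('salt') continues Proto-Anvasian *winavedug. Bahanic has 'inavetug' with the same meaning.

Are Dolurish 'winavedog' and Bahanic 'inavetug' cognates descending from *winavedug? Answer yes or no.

no

Derive the expected Bahanic reflex of *winavedug:
Bahanic: *winavedug > inavedug > inavidug > inavitug  (by glide loss, vowel merger, unconditioned shift)
The regular Bahanic reflex would be 'inavitug', but the attested form is 'inavetug'. The correspondence is irregular, so they are not cognates (the Bahanic form has a different source).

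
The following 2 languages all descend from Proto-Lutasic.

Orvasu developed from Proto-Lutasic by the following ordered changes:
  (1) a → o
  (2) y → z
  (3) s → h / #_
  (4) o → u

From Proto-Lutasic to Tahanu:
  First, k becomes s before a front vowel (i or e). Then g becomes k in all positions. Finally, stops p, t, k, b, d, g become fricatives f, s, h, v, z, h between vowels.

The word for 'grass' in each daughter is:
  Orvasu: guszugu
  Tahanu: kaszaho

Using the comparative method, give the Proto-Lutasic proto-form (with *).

Position 7: Orvasu has u, Tahanu has o. Tahanu preserves o here (none of its changes turn any other segment into o), so the proto-segment is *o.
Position 1: Orvasu has g, Tahanu has k. Orvasu preserves g here (none of its changes turn any other segment into g), so the proto-segment is *g.
This points to *gaszago. Verify forward in each daughter:
Orvasu: *gaszago
  gaszago → goszogo   [vowel merger]
  goszogo (rule 2 does not apply)
  goszogo (rule 3 does not apply)
  goszogo → guszugu   [vowel merger]
  giving Orvasu guszugu.
Tahanu: start from *gaszago.
  rule 1: no change — gaszago
  rule 2 (unconditioned shift): gaszago → kaszako
  rule 3 (intervocalic lenition): kaszako → kaszaho
  ⇒ Tahanu kaszaho
Only *gaszago yields all of Orvasu guszugu, Tahanu kaszaho.

*gaszago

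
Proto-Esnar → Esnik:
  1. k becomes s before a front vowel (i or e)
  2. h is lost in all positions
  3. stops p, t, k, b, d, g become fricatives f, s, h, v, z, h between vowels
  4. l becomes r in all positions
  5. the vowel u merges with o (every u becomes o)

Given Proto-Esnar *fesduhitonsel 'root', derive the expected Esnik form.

Esnik: *fesduhitonsel
  fesduhitonsel (rule 1 does not apply)
  fesduhitonsel → fesduitonsel   [h-loss]
  fesduitonsel → fesduisonsel   [intervocalic lenition]
  fesduisonsel → fesduisonser   [unconditioned shift]
  fesduisonser → fesdoisonser   [vowel merger]
  giving Esnik fesdoisonser.

fesdoisonser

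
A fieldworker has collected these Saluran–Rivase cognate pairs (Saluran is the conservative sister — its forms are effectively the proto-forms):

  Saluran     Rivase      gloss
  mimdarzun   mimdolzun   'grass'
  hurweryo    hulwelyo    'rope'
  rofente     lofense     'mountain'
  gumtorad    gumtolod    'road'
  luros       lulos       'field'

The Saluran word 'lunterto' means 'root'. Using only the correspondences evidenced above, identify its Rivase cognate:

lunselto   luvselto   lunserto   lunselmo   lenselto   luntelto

rofente ~ lofense — Saluran t corresponds to Rivase s after a consonant, before a front vowel.
mimdarzun ~ mimdolzun, hurweryo ~ hulwelyo — Saluran r corresponds to Rivase l after a vowel, before a consonant other than r, m, n, p, b, f, v.
Applying these to Saluran 'lunterto':
  lunterto → lunserto   (t→s after a consonant, before a front vowel)
  lunserto → lunselto   (r→l after a vowel, before a consonant other than r, m, n, p, b, f, v)
So the Rivase cognate is 'lunselto'.

lunselto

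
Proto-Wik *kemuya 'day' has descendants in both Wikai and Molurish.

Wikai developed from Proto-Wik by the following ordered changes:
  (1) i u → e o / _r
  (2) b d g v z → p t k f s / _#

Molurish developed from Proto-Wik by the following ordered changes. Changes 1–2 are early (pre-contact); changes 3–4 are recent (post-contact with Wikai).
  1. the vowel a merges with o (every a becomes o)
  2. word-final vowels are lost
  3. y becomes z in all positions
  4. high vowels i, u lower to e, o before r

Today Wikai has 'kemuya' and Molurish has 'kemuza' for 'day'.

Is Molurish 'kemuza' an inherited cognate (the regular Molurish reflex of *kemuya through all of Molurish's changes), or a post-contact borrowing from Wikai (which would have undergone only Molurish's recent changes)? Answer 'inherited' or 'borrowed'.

borrowed

If inherited, *kemuya would pass through all of Molurish's changes:
Molurish: start from *kemuya.
  rule 1 (vowel merger): kemuya → kemuyo
  rule 2 (apocope): kemuyo → kemuy
  rule 3 (unconditioned shift): kemuy → kemuz
  rule 4: no change — kemuz
  ⇒ Molurish kemuz
If borrowed from Wikai 'kemuya' after the early changes, it would undergo only the recent ones:
  rule 3 (unconditioned shift): kemuya → kemuza
  rule 4 (pre-rhotic lowering): no change (kemuza)
  ⇒ as a loan: kemuza
Molurish 'kemuza' matches the loan outcome 'kemuza', not the inherited 'kemuz' — it skipped the early Molurish changes, so it was borrowed from Wikai.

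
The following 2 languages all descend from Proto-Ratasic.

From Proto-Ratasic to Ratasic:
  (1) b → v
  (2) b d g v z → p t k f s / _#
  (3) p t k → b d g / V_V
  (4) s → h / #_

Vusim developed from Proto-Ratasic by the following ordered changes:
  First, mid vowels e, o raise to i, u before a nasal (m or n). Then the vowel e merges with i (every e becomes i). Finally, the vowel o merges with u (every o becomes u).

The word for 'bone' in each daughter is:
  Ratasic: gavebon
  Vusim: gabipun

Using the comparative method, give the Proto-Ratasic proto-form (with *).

Position 5: Ratasic has b, Vusim has p. Vusim preserves p here (none of its changes turn any other segment into p), so the proto-segment is *p.
Position 3: Ratasic has v, Vusim has b. Vusim preserves b here (none of its changes turn any other segment into b), so the proto-segment is *b.
Position 4: Ratasic has e, Vusim has i. Ratasic preserves e here (none of its changes turn any other segment into e), so the proto-segment is *e.
Continuing position by position gives *gabepon; check it forward:
Ratasic: start from *gabepon.
  rule 1 (unconditioned shift): gabepon → gavepon
  rule 2: no change — gavepon
  rule 3 (intervocalic voicing): gavepon → gavebon
  rule 4: no change — gavebon
  ⇒ Ratasic gavebon
Vusim: *gabepon > gabepun > gabipun  (by pre-nasal raising, vowel merger)
Only *gabepon yields all of Ratasic gavebon, Vusim gabipun.

*gabepon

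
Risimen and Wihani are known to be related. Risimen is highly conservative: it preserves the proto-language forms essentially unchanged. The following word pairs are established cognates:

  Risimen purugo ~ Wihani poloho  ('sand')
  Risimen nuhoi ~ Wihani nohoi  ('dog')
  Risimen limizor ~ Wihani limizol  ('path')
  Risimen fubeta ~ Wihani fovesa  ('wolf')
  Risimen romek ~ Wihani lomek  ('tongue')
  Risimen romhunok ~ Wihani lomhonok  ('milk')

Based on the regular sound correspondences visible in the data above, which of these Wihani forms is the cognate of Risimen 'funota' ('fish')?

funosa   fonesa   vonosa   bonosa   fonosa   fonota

romhunok ~ lomhonok — Risimen u corresponds to Wihani o after a consonant, before a nasal.
fubeta ~ fovesa — Risimen t corresponds to Wihani s between vowels (before a back vowel).
Applying these to Risimen 'funota':
  funota → fonota   (u→o after a consonant, before a nasal)
  fonota → fonosa   (t→s between vowels (before a back vowel))
So the Wihani cognate is 'fonosa'.

fonosa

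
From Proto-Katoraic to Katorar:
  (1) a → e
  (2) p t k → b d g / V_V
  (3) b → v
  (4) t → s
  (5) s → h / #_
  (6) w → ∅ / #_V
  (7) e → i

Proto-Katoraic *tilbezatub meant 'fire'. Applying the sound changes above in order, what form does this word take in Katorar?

hilviziduv

Katorar: *tilbezatub
  tilbezatub → tilbezetub   [vowel merger]
  tilbezetub → tilbezedub   [intervocalic voicing]
  tilbezedub → tilvezeduv   [unconditioned shift]
  tilvezeduv → silvezeduv   [unconditioned shift]
  silvezeduv → hilvezeduv   [debuccalisation]
  hilvezeduv (rule 6 does not apply)
  hilvezeduv → hilviziduv   [vowel merger]
  giving Katorar hilviziduv.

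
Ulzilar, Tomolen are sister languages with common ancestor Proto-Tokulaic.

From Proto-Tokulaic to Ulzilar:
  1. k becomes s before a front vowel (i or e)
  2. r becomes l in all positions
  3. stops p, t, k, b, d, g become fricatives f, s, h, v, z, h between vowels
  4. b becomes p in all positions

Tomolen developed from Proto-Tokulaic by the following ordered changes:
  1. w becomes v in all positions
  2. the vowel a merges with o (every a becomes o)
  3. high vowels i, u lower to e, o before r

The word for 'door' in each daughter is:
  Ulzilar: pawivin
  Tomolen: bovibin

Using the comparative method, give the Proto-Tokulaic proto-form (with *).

Position 3: Ulzilar has w, Tomolen has v. Ulzilar preserves w here (none of its changes turn any other segment into w), so the proto-segment is *w.
Position 2: Ulzilar has a, Tomolen has o. Ulzilar preserves a here (none of its changes turn any other segment into a), so the proto-segment is *a.
Position 1: Ulzilar has p, Tomolen has b. Tomolen preserves b here (none of its changes turn any other segment into b), so the proto-segment is *b.
This points to *bawibin. Verify forward in each daughter:
Ulzilar: *bawibin
  bawibin (rule 1 does not apply)
  bawibin (rule 2 does not apply)
  bawibin → bawivin   [intervocalic lenition]
  bawivin → pawivin   [unconditioned shift]
  giving Ulzilar pawivin.
Tomolen: *bawibin > bavibin > bovibin  (by unconditioned shift, vowel merger)
Only *bawibin yields all of Ulzilar pawivin, Tomolen bovibin.

*bawibin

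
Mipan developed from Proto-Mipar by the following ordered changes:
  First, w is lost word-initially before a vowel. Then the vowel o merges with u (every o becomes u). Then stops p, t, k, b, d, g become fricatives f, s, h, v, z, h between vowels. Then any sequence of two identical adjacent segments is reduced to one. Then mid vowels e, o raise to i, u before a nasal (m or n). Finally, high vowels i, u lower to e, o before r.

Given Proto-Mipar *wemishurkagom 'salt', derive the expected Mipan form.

Mipan: *wemishurkagom
  wemishurkagom → emishurkagom   [glide loss]
  emishurkagom → emishurkagum   [vowel merger]
  emishurkagum → emishurkahum   [intervocalic lenition]
  emishurkahum (rule 4 does not apply)
  emishurkahum → imishurkahum   [pre-nasal raising]
  imishurkahum → imishorkahum   [pre-rhotic lowering]
  giving Mipan imishorkahum.

imishorkahum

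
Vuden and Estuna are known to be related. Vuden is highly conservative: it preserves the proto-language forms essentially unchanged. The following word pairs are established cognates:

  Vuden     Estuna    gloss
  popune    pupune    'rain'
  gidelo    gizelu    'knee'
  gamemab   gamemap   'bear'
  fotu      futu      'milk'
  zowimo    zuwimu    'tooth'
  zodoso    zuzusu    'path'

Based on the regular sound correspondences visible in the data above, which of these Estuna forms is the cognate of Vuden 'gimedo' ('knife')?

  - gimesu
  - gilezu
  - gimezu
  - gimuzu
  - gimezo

zodoso ~ zuzusu — Vuden d corresponds to Estuna z between vowels (before a back vowel).
gidelo ~ gizelu, zowimo ~ zuwimu — Vuden o corresponds to Estuna u word-finally.
Applying these to Vuden 'gimedo':
  gimedo → gimezo   (d→z between vowels (before a back vowel))
  gimezo → gimezu   (o→u word-finally)
So the Estuna cognate is 'gimezu'.

gimezu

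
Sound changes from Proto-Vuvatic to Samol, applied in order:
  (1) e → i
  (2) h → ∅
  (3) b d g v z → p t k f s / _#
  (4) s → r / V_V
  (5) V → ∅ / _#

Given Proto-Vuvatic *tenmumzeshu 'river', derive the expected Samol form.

tinmumzir

Samol: start from *tenmumzeshu.
  rule 1 (vowel merger): tenmumzeshu → tinmumzishu
  rule 2 (h-loss): tinmumzishu → tinmumzisu
  rule 3: no change — tinmumzisu
  rule 4 (rhotacism): tinmumzisu → tinmumziru
  rule 5 (apocope): tinmumziru → tinmumzir
  ⇒ Samol tinmumzir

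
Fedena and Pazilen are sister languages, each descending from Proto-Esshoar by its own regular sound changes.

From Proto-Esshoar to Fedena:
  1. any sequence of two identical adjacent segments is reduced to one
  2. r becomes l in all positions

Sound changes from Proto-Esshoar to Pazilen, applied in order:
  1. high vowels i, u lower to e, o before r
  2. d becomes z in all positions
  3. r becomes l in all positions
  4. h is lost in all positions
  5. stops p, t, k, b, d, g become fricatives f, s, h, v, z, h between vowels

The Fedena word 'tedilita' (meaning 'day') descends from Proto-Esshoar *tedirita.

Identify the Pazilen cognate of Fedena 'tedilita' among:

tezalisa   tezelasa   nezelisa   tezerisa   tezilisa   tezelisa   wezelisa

tezelisa

Pazilen: *tedirita > tederita > tezerita > tezelita > tezelisa  (by pre-rhotic lowering, unconditioned shift, unconditioned shift, intervocalic lenition)
The other candidates each miss or misapply at least one Pazilen change.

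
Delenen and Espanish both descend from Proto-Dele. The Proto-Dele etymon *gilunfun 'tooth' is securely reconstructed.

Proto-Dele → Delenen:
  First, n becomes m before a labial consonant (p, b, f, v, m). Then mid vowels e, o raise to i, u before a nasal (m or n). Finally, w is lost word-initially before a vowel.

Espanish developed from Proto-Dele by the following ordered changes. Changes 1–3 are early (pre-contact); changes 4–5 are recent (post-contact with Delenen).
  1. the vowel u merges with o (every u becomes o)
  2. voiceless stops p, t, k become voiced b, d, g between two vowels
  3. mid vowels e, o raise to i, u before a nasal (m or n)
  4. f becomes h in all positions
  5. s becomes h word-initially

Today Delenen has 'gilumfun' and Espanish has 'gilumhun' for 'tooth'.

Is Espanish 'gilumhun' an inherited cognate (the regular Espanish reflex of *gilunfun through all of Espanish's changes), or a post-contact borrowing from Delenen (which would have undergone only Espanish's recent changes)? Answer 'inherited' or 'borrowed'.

If inherited, *gilunfun would pass through all of Espanish's changes:
Espanish: start from *gilunfun.
  rule 1 (vowel merger): gilunfun → gilonfon
  rule 2: no change — gilonfon
  rule 3 (pre-nasal raising): gilonfon → gilunfun
  rule 4 (unconditioned shift): gilunfun → gilunhun
  rule 5: no change — gilunhun
  ⇒ Espanish gilunhun
If borrowed from Delenen 'gilumfun' after the early changes, it would undergo only the recent ones:
  rule 4 (unconditioned shift): gilumfun → gilumhun
  rule 5 (debuccalisation): no change (gilumhun)
  ⇒ as a loan: gilumhun
Espanish 'gilumhun' matches the loan outcome 'gilumhun', not the inherited 'gilunhun' — it skipped the early Espanish changes, so it was borrowed from Delenen.

borrowed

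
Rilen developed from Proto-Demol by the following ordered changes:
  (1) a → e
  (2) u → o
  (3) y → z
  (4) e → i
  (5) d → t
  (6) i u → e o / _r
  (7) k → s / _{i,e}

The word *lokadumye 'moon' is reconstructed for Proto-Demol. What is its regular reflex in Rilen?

lositomzi

Rilen: start from *lokadumye.
  rule 1 (vowel merger): lokadumye → lokedumye
  rule 2 (vowel merger): lokedumye → lokedomye
  rule 3 (unconditioned shift): lokedomye → lokedomze
  rule 4 (vowel merger): lokedomze → lokidomzi
  rule 5 (unconditioned shift): lokidomzi → lokitomzi
  rule 6: no change — lokitomzi
  rule 7 (palatalisation): lokitomzi → lositomzi
  ⇒ Rilen lositomzi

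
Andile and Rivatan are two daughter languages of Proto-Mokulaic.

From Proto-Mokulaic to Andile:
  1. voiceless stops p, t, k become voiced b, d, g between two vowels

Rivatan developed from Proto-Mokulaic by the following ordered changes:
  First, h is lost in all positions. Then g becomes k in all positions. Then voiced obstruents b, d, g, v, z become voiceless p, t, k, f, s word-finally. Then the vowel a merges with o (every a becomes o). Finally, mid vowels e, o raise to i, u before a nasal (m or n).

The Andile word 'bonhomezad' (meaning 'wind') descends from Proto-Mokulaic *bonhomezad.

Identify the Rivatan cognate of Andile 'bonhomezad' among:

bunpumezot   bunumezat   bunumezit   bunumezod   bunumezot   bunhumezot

bunumezot

Rivatan: start from *bonhomezad.
  rule 1 (h-loss): bonhomezad → bonomezad
  rule 2: no change — bonomezad
  rule 3 (final devoicing): bonomezad → bonomezat
  rule 4 (vowel merger): bonomezat → bonomezot
  rule 5 (pre-nasal raising): bonomezot → bunumezot
  ⇒ Rivatan bunumezot
Among the options, 'bunumezot' alone shows every Rivatan change applied in order.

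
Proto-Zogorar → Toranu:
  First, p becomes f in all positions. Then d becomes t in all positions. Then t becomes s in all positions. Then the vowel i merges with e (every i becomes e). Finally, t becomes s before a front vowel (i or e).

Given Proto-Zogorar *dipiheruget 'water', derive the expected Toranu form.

Toranu: *dipiheruget
  dipiheruget → difiheruget   [unconditioned shift]
  difiheruget → tifiheruget   [unconditioned shift]
  tifiheruget → sifiheruges   [unconditioned shift]
  sifiheruges → sefeheruges   [vowel merger]
  sefeheruges (rule 5 does not apply)
  giving Toranu sefeheruges.

sefeheruges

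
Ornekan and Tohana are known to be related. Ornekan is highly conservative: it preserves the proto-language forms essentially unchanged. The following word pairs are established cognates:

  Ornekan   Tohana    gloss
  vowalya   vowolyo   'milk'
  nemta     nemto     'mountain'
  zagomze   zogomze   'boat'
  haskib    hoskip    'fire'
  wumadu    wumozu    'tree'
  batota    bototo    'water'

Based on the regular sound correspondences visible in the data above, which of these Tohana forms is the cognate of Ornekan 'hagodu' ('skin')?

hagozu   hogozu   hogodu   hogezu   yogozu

hogozu

vowalya ~ vowolyo, zagomze ~ zogomze — Ornekan a corresponds to Tohana o after a consonant, before a consonant other than r, m, n, p, b, f, v.
wumadu ~ wumozu — Ornekan d corresponds to Tohana z between vowels (before a back vowel).
Applying these to Ornekan 'hagodu':
  hagodu → hogodu   (a→o after a consonant, before a consonant other than r, m, n, p, b, f, v)
  hogodu → hogozu   (d→z between vowels (before a back vowel))
So the Tohana cognate is 'hogozu'.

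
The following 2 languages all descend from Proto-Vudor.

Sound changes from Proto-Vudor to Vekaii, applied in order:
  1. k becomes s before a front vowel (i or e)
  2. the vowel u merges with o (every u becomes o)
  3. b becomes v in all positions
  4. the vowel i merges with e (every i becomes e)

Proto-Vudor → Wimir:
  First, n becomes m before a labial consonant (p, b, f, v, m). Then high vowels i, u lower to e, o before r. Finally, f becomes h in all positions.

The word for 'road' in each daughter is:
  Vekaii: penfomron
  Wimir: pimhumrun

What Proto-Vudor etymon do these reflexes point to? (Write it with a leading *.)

Position 3: Vekaii has n, Wimir has m. Vekaii preserves n here (none of its changes turn any other segment into n), so the proto-segment is *n.
Position 8: Vekaii has o, Wimir has u. Wimir preserves u here (none of its changes turn any other segment into u), so the proto-segment is *u.
Verify the candidate proto-form against each daughter:
Vekaii: start from *pinfumrun.
  rule 1: no change — pinfumrun
  rule 2 (vowel merger): pinfumrun → pinfomron
  rule 3: no change — pinfomron
  rule 4 (vowel merger): pinfomron → penfomron
  ⇒ Vekaii penfomron
Wimir: start from *pinfumrun.
  rule 1 (nasal place assimilation): pinfumrun → pimfumrun
  rule 2: no change — pimfumrun
  rule 3 (unconditioned shift): pimfumrun → pimhumrun
  ⇒ Wimir pimhumrun
Only *pinfumrun yields all of Vekaii penfomron, Wimir pimhumrun.

*pinfumrun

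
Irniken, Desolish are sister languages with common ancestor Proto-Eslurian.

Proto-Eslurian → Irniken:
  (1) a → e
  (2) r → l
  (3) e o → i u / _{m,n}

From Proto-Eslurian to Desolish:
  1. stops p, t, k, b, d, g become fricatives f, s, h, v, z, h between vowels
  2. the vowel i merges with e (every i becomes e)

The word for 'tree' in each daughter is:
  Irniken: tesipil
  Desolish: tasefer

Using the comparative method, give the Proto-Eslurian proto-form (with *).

*tasipir

Position 4: Irniken has i, Desolish has e. Taking the neighbouring segments as reconstructed: Irniken i can only go back to *i; Desolish e could go back to *e or *i — the one source consistent with every daughter is *i.
Position 7: Irniken has l, Desolish has r. Desolish preserves r here (none of its changes turn any other segment into r), so the proto-segment is *r.
Position 5: Irniken has p, Desolish has f. Irniken preserves p here (none of its changes turn any other segment into p), so the proto-segment is *p.
Continuing position by position gives *tasipir; check it forward:
Irniken: start from *tasipir.
  rule 1 (vowel merger): tasipir → tesipir
  rule 2 (unconditioned shift): tesipir → tesipil
  rule 3: no change — tesipil
  ⇒ Irniken tesipil
Desolish: start from *tasipir.
  rule 1 (intervocalic lenition): tasipir → tasifir
  rule 2 (vowel merger): tasifir → tasefer
  ⇒ Desolish tasefer
*tasipir is the unique common source.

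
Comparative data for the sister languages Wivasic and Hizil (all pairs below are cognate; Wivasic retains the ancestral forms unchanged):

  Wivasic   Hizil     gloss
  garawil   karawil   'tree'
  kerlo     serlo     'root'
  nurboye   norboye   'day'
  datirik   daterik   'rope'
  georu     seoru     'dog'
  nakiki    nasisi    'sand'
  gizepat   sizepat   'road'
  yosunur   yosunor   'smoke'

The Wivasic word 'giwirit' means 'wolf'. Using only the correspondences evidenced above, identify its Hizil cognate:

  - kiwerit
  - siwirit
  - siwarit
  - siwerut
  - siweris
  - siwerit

siwerit

gizepat ~ sizepat — Wivasic g corresponds to Hizil s word-initially before a front vowel.
datirik ~ daterik — Wivasic i corresponds to Hizil e after a consonant, before r.
Applying these to Wivasic 'giwirit':
  giwirit → siwirit   (g→s word-initially before a front vowel)
  siwirit → siwerit   (i→e after a consonant, before r)
So the Hizil cognate is 'siwerit'.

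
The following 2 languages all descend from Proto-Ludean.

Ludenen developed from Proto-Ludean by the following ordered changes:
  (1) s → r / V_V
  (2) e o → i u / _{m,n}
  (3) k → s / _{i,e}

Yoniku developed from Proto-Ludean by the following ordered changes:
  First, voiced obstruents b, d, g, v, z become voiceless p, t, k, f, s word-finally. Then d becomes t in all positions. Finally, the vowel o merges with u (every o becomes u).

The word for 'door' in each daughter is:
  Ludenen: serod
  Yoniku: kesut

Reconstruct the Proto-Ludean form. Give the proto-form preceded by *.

Position 4: Ludenen has o, Yoniku has u. Ludenen preserves o here (none of its changes turn any other segment into o), so the proto-segment is *o.
Position 3: Ludenen has r, Yoniku has s. Taking the neighbouring segments as reconstructed: Ludenen r could go back to *s or *r; Yoniku s can only go back to *s — the one source consistent with every daughter is *s.
Position 5: Ludenen has d, Yoniku has t. Ludenen preserves d here (none of its changes turn any other segment into d), so the proto-segment is *d.
This points to *kesod. Verify forward in each daughter:
Ludenen: *kesod > kerod > serod  (by rhotacism, palatalisation)
Yoniku: *kesod
  kesod → kesot   [final devoicing]
  kesot (rule 2 does not apply)
  kesot → kesut   [vowel merger]
  giving Yoniku kesut.
*kesod is the unique common source.

*kesod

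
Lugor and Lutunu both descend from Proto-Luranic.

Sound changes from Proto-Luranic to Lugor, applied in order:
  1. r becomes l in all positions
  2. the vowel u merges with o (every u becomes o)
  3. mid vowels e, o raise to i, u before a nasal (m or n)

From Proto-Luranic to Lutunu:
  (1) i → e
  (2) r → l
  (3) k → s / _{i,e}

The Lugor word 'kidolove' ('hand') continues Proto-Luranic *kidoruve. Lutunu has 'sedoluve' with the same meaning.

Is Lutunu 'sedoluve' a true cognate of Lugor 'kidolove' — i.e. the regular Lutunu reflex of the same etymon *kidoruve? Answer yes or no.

yes

Derive the expected Lutunu reflex of *kidoruve:
Lutunu: start from *kidoruve.
  rule 1 (vowel merger): kidoruve → kedoruve
  rule 2 (unconditioned shift): kedoruve → kedoluve
  rule 3 (palatalisation): kedoluve → sedoluve
  ⇒ Lutunu sedoluve
Lutunu 'sedoluve' matches the regular reflex exactly, so the pair is cognate.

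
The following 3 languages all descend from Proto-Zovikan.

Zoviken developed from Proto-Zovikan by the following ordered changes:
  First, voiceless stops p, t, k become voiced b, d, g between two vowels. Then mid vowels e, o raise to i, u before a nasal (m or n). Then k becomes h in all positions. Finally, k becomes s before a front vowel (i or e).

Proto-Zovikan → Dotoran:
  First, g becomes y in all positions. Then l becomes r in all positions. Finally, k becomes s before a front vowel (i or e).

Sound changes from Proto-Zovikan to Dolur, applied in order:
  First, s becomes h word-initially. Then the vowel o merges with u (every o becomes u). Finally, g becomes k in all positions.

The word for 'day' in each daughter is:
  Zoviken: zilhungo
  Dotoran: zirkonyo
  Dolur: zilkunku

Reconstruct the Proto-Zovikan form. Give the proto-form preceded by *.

*zilkongo

Position 8: Zoviken has o, Dotoran has o, Dolur has u. Zoviken preserves o here (none of its changes turn any other segment into o), so the proto-segment is *o.
Position 7: Zoviken has g, Dotoran has y, Dolur has k. Taking the neighbouring segments as reconstructed: Zoviken g can only go back to *g; Dotoran y could go back to *g or *y; Dolur k could go back to *k or *g — the one source consistent with every daughter is *g.
Position 5: Zoviken has u, Dotoran has o, Dolur has u. Dotoran preserves o here (none of its changes turn any other segment into o), so the proto-segment is *o.
Verify the candidate proto-form against each daughter:
Zoviken: *zilkongo > zilkungo > zilhungo  (by pre-nasal raising, unconditioned shift)
Dotoran: *zilkongo
  zilkongo → zilkonyo   [unconditioned shift]
  zilkonyo → zirkonyo   [unconditioned shift]
  zirkonyo (rule 3 does not apply)
  giving Dotoran zirkonyo.
Dolur: start from *zilkongo.
  rule 1: no change — zilkongo
  rule 2 (vowel merger): zilkongo → zilkungu
  rule 3 (unconditioned shift): zilkungu → zilkunku
  ⇒ Dolur zilkunku
No other proto-form is consistent with every reflex, so the reconstruction is *zilkongo.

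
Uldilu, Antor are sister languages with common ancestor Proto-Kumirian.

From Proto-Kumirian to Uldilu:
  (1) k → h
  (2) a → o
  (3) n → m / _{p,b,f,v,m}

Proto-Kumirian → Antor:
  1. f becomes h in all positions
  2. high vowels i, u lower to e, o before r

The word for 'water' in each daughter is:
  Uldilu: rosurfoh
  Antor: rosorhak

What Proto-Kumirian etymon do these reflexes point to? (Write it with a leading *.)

Position 4: Uldilu has u, Antor has o. Uldilu preserves u here (none of its changes turn any other segment into u), so the proto-segment is *u.
Position 7: Uldilu has o, Antor has a. Antor preserves a here (none of its changes turn any other segment into a), so the proto-segment is *a.
Verify the candidate proto-form against each daughter:
Uldilu: *rosurfak > rosurfah > rosurfoh  (by unconditioned shift, vowel merger)
Antor: *rosurfak > rosurhak > rosorhak  (by unconditioned shift, pre-rhotic lowering)
Only *rosurfak yields all of Uldilu rosurfoh, Antor rosorhak.

*rosurfak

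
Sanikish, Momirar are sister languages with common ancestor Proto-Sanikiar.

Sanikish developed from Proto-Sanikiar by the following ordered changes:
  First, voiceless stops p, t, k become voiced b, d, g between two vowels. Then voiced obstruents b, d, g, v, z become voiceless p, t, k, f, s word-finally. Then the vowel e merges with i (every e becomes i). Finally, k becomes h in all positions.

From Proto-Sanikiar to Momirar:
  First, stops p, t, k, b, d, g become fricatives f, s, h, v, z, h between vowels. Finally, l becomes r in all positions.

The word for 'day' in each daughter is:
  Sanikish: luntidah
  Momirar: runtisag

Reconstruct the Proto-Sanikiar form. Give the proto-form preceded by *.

Position 6: Sanikish has d, Momirar has s. Taking the neighbouring segments as reconstructed: Sanikish d could go back to *t or *d; Momirar s could go back to *t or *s — the one source consistent with every daughter is *t.
Position 1: Sanikish has l, Momirar has r. Sanikish preserves l here (none of its changes turn any other segment into l), so the proto-segment is *l.
Continuing position by position gives *luntitag; check it forward:
Sanikish: *luntitag > luntidag > luntidak > luntidah  (by intervocalic voicing, final devoicing, unconditioned shift)
Momirar: *luntitag
  luntitag → luntisag   [intervocalic lenition]
  luntisag → runtisag   [unconditioned shift]
  giving Momirar runtisag.
*luntitag is the unique common source.

*luntitag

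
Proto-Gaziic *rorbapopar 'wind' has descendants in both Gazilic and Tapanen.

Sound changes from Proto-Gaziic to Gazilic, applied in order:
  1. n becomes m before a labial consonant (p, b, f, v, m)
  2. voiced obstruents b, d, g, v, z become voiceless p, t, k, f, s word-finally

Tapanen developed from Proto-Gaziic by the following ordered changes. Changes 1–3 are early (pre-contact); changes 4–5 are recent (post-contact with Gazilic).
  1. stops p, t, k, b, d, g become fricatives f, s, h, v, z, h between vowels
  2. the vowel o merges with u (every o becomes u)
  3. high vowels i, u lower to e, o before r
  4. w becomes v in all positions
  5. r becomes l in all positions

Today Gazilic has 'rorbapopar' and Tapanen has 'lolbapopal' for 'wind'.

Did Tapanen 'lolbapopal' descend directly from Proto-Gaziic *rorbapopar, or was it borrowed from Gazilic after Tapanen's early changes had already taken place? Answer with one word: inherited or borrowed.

borrowed

If inherited, *rorbapopar would pass through all of Tapanen's changes:
Tapanen: start from *rorbapopar.
  rule 1 (intervocalic lenition): rorbapopar → rorbafofar
  rule 2 (vowel merger): rorbafofar → rurbafufar
  rule 3 (pre-rhotic lowering): rurbafufar → rorbafufar
  rule 4: no change — rorbafufar
  rule 5 (unconditioned shift): rorbafufar → lolbafufal
  ⇒ Tapanen lolbafufal
If borrowed from Gazilic 'rorbapopar' after the early changes, it would undergo only the recent ones:
  rule 4 (unconditioned shift): no change (rorbapopar)
  rule 5 (unconditioned shift): rorbapopar → lolbapopal
  ⇒ as a loan: lolbapopal
Tapanen 'lolbapopal' matches the loan outcome 'lolbapopal', not the inherited 'lolbafufal' — it skipped the early Tapanen changes, so it was borrowed from Gazilic.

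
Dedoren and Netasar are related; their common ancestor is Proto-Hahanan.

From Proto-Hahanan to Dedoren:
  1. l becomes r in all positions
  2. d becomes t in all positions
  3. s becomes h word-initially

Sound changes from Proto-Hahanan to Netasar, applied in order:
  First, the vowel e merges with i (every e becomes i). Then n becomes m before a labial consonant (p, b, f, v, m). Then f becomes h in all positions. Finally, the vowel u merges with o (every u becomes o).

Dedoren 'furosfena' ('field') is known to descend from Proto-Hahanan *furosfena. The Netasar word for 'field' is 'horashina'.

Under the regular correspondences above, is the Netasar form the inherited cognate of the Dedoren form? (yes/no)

Derive the expected Netasar reflex of *furosfena:
Netasar: *furosfena
  furosfena → furosfina   [vowel merger]
  furosfina (rule 2 does not apply)
  furosfina → huroshina   [unconditioned shift]
  huroshina → horoshina   [vowel merger]
  giving Netasar horoshina.
The regular Netasar reflex would be 'horoshina', but the attested form is 'horashina'. The correspondence is irregular, so they are not cognates (the Netasar form has a different source).

no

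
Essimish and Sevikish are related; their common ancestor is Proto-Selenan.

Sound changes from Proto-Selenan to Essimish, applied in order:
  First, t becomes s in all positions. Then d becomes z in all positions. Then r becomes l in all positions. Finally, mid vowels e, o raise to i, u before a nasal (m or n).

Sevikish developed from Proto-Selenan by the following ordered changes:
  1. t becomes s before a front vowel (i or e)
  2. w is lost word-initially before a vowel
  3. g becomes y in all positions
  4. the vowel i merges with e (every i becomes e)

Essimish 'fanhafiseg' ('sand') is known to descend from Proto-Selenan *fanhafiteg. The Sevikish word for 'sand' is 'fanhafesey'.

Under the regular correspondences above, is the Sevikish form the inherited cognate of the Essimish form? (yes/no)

Derive the expected Sevikish reflex of *fanhafiteg:
Sevikish: *fanhafiteg
  fanhafiteg → fanhafiseg   [palatalisation]
  fanhafiseg (rule 2 does not apply)
  fanhafiseg → fanhafisey   [unconditioned shift]
  fanhafisey → fanhafesey   [vowel merger]
  giving Sevikish fanhafesey.
Sevikish 'fanhafesey' matches the regular reflex exactly, so the pair is cognate.

yes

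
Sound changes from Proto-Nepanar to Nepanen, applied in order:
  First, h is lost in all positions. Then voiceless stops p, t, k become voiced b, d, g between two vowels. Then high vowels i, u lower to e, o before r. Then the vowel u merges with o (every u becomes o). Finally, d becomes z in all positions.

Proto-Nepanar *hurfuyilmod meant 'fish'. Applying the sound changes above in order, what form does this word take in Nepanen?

Nepanen: *hurfuyilmod > urfuyilmod > orfuyilmod > orfoyilmod > orfoyilmoz  (by h-loss, pre-rhotic lowering, vowel merger, unconditioned shift)

orfoyilmoz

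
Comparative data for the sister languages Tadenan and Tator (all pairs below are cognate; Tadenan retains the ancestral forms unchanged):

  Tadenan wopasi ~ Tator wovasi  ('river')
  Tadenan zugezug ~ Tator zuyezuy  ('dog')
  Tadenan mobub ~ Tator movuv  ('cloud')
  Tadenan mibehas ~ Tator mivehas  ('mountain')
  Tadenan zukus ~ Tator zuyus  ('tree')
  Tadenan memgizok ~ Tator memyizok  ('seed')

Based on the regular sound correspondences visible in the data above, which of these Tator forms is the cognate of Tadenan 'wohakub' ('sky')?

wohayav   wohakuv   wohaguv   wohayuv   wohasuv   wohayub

zukus ~ zuyus — Tadenan k corresponds to Tator y between vowels (before a back vowel).
mobub ~ movuv — Tadenan b corresponds to Tator v word-finally.
Applying these to Tadenan 'wohakub':
  wohakub → wohayub   (k→y between vowels (before a back vowel))
  wohayub → wohayuv   (b→v word-finally)
So the Tator cognate is 'wohayuv'.

wohayuv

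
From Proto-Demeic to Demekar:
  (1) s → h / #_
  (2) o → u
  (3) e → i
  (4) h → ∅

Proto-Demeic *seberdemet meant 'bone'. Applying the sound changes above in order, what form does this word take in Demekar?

Demekar: start from *seberdemet.
  rule 1 (debuccalisation): seberdemet → heberdemet
  rule 2: no change — heberdemet
  rule 3 (vowel merger): heberdemet → hibirdimit
  rule 4 (h-loss): hibirdimit → ibirdimit
  ⇒ Demekar ibirdimit

ibirdimit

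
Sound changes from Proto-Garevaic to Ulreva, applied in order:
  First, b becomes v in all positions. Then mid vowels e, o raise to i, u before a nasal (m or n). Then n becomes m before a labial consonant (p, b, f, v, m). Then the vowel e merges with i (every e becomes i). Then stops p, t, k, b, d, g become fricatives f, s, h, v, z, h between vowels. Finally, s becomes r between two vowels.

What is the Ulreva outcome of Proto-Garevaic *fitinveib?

Ulreva: start from *fitinveib.
  rule 1 (unconditioned shift): fitinveib → fitinveiv
  rule 2: no change — fitinveiv
  rule 3 (nasal place assimilation): fitinveiv → fitimveiv
  rule 4 (vowel merger): fitimveiv → fitimviiv
  rule 5 (intervocalic lenition): fitimviiv → fisimviiv
  rule 6 (rhotacism): fisimviiv → firimviiv
  ⇒ Ulreva firimviiv

firimviiv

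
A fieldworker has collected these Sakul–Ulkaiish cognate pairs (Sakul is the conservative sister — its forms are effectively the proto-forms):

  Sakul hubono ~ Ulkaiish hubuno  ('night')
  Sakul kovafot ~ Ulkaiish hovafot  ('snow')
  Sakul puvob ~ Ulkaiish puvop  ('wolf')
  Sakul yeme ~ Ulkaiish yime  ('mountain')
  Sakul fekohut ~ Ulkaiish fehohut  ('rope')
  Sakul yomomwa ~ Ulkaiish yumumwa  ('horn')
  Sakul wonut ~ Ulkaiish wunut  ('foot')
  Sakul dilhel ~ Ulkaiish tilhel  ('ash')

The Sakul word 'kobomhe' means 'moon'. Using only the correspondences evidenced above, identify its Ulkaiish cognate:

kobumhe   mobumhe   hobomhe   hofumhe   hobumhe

kovafot ~ hovafot — Sakul k corresponds to Ulkaiish h word-initially before a back vowel.
yomomwa ~ yumumwa — Sakul o corresponds to Ulkaiish u after a consonant, before a nasal.
Applying these to Sakul 'kobomhe':
  kobomhe → hobomhe   (k→h word-initially before a back vowel)
  hobomhe → hobumhe   (o→u after a consonant, before a nasal)
So the Ulkaiish cognate is 'hobumhe'.

hobumhe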